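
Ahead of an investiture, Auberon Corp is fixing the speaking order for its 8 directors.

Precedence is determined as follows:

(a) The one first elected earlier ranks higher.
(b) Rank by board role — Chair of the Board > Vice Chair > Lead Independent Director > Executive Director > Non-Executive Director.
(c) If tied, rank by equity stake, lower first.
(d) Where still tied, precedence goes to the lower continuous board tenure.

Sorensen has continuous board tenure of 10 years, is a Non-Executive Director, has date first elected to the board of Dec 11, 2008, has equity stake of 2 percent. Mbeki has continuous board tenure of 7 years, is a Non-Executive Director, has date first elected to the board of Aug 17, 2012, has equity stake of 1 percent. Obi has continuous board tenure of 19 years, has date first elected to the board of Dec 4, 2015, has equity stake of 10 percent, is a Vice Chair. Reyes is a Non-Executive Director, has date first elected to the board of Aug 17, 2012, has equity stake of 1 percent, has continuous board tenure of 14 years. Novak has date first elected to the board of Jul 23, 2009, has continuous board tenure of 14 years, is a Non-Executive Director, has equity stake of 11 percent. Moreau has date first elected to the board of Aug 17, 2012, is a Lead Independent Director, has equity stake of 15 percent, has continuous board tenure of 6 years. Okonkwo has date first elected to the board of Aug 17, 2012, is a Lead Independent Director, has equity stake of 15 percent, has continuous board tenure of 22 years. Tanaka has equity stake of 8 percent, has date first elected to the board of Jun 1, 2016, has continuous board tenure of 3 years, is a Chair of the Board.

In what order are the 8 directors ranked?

Sorensen, Novak, Moreau, Okonkwo, Mbeki, Reyes, Obi, Tanaka

By date first elected to the board (earlier first): Sorensen (Dec 11, 2008); then Novak (Jul 23, 2009); then Moreau, Okonkwo, Mbeki and Reyes (each Aug 17, 2012); then Obi (Dec 4, 2015); then Tanaka (Jun 1, 2016).
Among Moreau, Okonkwo, Mbeki and Reyes, by board role: Moreau and Okonkwo (Lead Independent Director) before Mbeki and Reyes (Non-Executive Director).
Moreau and Okonkwo both have equity stake 15 percent, so the next rule applies.
Among Moreau and Okonkwo, by continuous board tenure (lower first): Moreau (6 years) before Okonkwo (22 years).
Mbeki and Reyes both have equity stake 1 percent, so the next rule applies.
Among Mbeki and Reyes, by continuous board tenure (lower first): Mbeki (7 years) before Reyes (14 years).
Full order: Sorensen, Novak, Moreau, Okonkwo, Mbeki, Reyes, Obi, Tanaka.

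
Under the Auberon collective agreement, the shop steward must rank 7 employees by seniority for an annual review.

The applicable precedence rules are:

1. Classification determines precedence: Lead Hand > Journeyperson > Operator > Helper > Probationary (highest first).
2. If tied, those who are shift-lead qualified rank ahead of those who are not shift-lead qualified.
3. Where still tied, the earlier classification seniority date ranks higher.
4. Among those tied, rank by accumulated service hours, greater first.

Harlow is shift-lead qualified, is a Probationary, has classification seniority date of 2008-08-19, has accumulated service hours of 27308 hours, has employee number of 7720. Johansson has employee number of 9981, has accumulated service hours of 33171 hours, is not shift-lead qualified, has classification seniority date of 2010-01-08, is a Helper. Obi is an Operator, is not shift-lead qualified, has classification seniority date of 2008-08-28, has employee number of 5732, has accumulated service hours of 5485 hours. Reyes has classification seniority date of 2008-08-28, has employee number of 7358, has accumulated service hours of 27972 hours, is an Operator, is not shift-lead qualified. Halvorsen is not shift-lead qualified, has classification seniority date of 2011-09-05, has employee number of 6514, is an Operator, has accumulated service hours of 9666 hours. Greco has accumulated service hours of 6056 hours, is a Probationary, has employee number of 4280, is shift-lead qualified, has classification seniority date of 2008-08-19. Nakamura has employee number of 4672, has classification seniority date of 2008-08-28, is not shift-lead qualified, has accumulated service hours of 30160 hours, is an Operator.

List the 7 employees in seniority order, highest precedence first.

By classification: Nakamura, Reyes, Obi and Halvorsen (Operator); then Johansson (Helper); then Harlow and Greco (Probationary).
Nakamura, Reyes, Obi and Halvorsen are each not shift-lead qualified, so the next rule applies.
Among Nakamura, Reyes, Obi and Halvorsen, by classification seniority date (earlier first): Nakamura, Reyes and Obi (2008-08-28) before Halvorsen (2011-09-05).
Among Nakamura, Reyes and Obi, by accumulated service hours (higher first): Nakamura (30160 hours) before Reyes (27972 hours) before Obi (5485 hours).
Harlow and Greco are each shift-lead qualified, so the next rule applies.
Harlow and Greco both have classification seniority date 2008-08-19, so the next rule applies.
Among Harlow and Greco, by accumulated service hours (higher first): Harlow (27308 hours) before Greco (6056 hours).
Full order: Nakamura, Reyes, Obi, Halvorsen, Johansson, Harlow, Greco.

Nakamura, Reyes, Obi, Halvorsen, Johansson, Harlow, Greco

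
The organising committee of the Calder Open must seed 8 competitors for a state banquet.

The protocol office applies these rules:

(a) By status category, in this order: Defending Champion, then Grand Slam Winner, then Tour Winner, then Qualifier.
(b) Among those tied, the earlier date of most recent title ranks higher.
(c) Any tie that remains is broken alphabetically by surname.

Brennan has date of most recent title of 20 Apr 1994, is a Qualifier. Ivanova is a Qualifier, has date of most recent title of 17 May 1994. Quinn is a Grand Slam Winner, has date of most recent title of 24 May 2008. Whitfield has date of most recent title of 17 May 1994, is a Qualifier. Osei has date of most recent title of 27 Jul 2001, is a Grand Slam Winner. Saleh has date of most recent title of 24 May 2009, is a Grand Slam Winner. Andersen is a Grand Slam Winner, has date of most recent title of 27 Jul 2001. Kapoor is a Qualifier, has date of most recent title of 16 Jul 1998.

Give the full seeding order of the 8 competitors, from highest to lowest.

Andersen, Osei, Quinn, Saleh, Brennan, Ivanova, Whitfield, Kapoor

By status category: Andersen, Osei, Quinn and Saleh (Grand Slam Winner); then Brennan, Ivanova, Whitfield and Kapoor (Qualifier).
Among Andersen, Osei, Quinn and Saleh, by date of most recent title (earlier first): Andersen and Osei (27 Jul 2001) before Quinn (24 May 2008) before Saleh (24 May 2009).
Among Andersen and Osei, alphabetically by surname: Andersen before Osei.
Among Brennan, Ivanova, Whitfield and Kapoor, by date of most recent title (earlier first): Brennan (20 Apr 1994) before Ivanova and Whitfield (17 May 1994) before Kapoor (16 Jul 1998).
Among Ivanova and Whitfield, alphabetically by surname: Ivanova before Whitfield.
Full order: Andersen, Osei, Quinn, Saleh, Brennan, Ivanova, Whitfield, Kapoor.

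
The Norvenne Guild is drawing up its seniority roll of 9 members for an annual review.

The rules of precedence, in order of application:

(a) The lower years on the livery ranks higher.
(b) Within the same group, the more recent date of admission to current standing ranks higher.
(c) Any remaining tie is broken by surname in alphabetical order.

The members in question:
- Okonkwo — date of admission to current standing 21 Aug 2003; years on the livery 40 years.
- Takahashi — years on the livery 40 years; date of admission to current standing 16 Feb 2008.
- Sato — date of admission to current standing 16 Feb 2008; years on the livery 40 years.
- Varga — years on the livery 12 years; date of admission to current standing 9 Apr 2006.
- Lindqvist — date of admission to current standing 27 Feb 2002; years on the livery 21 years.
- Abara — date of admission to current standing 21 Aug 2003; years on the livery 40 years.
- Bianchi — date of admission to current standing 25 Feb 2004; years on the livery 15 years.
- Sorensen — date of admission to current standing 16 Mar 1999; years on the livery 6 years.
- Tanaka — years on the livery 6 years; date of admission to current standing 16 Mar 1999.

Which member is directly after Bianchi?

Lindqvist

By years on the livery (lower first): Sorensen and Tanaka (both 6 years); then Varga (12 years); then Bianchi (15 years); then Lindqvist (21 years); then Sato, Takahashi, Abara and Okonkwo (each 40 years).
Sorensen and Tanaka both have date of admission to current standing 16 Mar 1999, so the next rule applies.
Among Sorensen and Tanaka, alphabetically by surname: Sorensen before Tanaka.
Among Sato, Takahashi, Abara and Okonkwo, by date of admission to current standing (later first): Sato and Takahashi (16 Feb 2008) before Abara and Okonkwo (21 Aug 2003).
Among Sato and Takahashi, alphabetically by surname: Sato before Takahashi.
Among Abara and Okonkwo, alphabetically by surname: Abara before Okonkwo.
Order: Sorensen, Tanaka, Varga, Bianchi, Lindqvist, Sato, Takahashi, Abara, Okonkwo.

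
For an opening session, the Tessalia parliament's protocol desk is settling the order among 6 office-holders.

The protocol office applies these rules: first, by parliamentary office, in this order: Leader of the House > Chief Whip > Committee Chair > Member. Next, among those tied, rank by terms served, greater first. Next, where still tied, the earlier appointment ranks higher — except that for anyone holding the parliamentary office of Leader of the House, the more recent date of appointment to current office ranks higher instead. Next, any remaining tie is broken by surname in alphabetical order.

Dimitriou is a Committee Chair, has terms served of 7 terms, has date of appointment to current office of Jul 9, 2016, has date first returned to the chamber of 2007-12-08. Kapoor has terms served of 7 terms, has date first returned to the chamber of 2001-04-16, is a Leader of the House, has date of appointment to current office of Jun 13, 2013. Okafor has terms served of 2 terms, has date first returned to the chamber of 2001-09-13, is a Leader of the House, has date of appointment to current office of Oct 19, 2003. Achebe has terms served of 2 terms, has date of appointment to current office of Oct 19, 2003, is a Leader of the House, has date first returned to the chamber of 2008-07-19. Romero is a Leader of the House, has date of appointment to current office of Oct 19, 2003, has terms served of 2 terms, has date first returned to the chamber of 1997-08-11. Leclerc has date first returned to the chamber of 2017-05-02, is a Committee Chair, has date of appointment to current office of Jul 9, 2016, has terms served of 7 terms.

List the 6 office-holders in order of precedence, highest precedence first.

By parliamentary office: Kapoor, Achebe, Okafor and Romero (Leader of the House); then Dimitriou and Leclerc (Committee Chair).
Among Kapoor, Achebe, Okafor and Romero, by terms served (higher first): Kapoor (7 terms) before Achebe, Okafor and Romero (2 terms).
Achebe, Okafor and Romero all have date of appointment to current office Oct 19, 2003, so the next rule applies.
Among Achebe, Okafor and Romero, alphabetically by surname: Achebe before Okafor before Romero.
Dimitriou and Leclerc both have terms served 7 terms, so the next rule applies.
Dimitriou and Leclerc both have date of appointment to current office Jul 9, 2016, so the next rule applies.
Among Dimitriou and Leclerc, alphabetically by surname: Dimitriou before Leclerc.
Full order: Kapoor, Achebe, Okafor, Romero, Dimitriou, Leclerc.

Kapoor, Achebe, Okafor, Romero, Dimitriou, Leclerc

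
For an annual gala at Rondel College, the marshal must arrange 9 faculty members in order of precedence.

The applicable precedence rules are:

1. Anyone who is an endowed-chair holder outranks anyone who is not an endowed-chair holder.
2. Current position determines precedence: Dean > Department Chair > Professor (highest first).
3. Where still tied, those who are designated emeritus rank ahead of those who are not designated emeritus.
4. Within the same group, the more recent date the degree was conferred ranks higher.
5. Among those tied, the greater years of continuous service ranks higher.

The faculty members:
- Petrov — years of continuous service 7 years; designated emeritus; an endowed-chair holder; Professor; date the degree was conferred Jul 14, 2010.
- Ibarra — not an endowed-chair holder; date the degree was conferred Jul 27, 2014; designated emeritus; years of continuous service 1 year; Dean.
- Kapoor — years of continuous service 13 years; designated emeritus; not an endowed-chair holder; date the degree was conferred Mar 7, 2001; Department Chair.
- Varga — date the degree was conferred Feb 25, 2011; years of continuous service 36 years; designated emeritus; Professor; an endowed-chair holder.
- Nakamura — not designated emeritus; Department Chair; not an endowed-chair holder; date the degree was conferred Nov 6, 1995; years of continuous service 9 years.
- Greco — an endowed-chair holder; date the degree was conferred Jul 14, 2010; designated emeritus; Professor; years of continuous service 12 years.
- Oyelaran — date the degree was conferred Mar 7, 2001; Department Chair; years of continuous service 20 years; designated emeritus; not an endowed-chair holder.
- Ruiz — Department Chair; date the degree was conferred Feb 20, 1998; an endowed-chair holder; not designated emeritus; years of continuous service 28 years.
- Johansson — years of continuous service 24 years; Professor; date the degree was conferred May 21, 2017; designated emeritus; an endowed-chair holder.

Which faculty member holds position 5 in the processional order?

Petrov

By the first rule: Ruiz, Johansson, Varga, Greco and Petrov (each an endowed-chair holder); then Ibarra, Oyelaran, Kapoor and Nakamura (each not an endowed-chair holder).
Among Ruiz, Johansson, Varga, Greco and Petrov, by current position: Ruiz (Department Chair) before Johansson, Varga, Greco and Petrov (Professor).
Johansson, Varga, Greco and Petrov are each designated emeritus, so the next rule applies.
Among Johansson, Varga, Greco and Petrov, by date the degree was conferred (later first): Johansson (May 21, 2017) before Varga (Feb 25, 2011) before Greco and Petrov (Jul 14, 2010).
Among Greco and Petrov, by years of continuous service (higher first): Greco (12 years) before Petrov (7 years).
Among Ibarra, Oyelaran, Kapoor and Nakamura, by current position: Ibarra (Dean) before Oyelaran, Kapoor and Nakamura (Department Chair).
Among Oyelaran, Kapoor and Nakamura, designated emeritus before not designated emeritus: Oyelaran and Kapoor (designated emeritus) before Nakamura (not designated emeritus).
Oyelaran and Kapoor both have date the degree was conferred Mar 7, 2001, so the next rule applies.
Among Oyelaran and Kapoor, by years of continuous service (higher first): Oyelaran (20 years) before Kapoor (13 years).
Order: Ruiz, Johansson, Varga, Greco, Petrov, Ibarra, Oyelaran, Kapoor, Nakamura.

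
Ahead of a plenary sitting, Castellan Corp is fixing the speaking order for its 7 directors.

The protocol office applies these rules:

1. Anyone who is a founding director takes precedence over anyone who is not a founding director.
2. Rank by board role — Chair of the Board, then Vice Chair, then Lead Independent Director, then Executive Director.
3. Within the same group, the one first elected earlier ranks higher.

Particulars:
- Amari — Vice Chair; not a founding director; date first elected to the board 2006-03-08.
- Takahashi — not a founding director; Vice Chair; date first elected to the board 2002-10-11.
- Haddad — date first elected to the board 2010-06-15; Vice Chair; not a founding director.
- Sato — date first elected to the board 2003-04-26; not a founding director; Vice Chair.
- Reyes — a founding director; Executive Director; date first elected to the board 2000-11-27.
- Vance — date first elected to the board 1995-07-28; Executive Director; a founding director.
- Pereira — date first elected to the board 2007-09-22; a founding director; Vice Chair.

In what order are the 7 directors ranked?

By the first rule: Pereira, Vance and Reyes (each a founding director); then Takahashi, Sato, Amari and Haddad (each not a founding director).
Among Pereira, Vance and Reyes, by board role: Pereira (Vice Chair) before Vance and Reyes (Executive Director).
Among Vance and Reyes, by date first elected to the board (earlier first): Vance (1995-07-28) before Reyes (2000-11-27).
Takahashi, Sato, Amari and Haddad are each Vice Chair, so the next rule applies.
Among Takahashi, Sato, Amari and Haddad, by date first elected to the board (earlier first): Takahashi (2002-10-11) before Sato (2003-04-26) before Amari (2006-03-08) before Haddad (2010-06-15).
Full order: Pereira, Vance, Reyes, Takahashi, Sato, Amari, Haddad.

Pereira, Vance, Reyes, Takahashi, Sato, Amari, Haddad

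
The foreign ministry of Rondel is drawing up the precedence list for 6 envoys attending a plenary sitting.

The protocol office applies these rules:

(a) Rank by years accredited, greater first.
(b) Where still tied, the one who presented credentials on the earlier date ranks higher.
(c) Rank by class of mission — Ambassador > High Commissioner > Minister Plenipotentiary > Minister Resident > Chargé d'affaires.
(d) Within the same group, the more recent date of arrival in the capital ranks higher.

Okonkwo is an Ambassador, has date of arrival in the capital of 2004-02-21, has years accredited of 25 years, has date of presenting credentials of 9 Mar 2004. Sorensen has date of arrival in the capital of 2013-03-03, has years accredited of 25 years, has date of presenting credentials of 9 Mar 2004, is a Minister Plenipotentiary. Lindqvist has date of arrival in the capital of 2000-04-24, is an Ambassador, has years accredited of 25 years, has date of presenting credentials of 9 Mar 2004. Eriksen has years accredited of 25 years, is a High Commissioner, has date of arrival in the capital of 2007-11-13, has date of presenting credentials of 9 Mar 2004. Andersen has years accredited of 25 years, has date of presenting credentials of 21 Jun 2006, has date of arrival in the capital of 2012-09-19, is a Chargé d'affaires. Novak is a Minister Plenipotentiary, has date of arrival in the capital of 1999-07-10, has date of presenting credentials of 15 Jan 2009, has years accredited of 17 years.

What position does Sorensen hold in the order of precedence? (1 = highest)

By years accredited (higher first): Okonkwo, Lindqvist, Eriksen, Sorensen and Andersen (each 25 years); then Novak (17 years).
Among Okonkwo, Lindqvist, Eriksen, Sorensen and Andersen, by date of presenting credentials (earlier first): Okonkwo, Lindqvist, Eriksen and Sorensen (9 Mar 2004) before Andersen (21 Jun 2006).
Among Okonkwo, Lindqvist, Eriksen and Sorensen, by class of mission: Okonkwo and Lindqvist (Ambassador) before Eriksen (High Commissioner) before Sorensen (Minister Plenipotentiary).
Among Okonkwo and Lindqvist, by date of arrival in the capital (later first): Okonkwo (2004-02-21) before Lindqvist (2000-04-24).
Order: Okonkwo, Lindqvist, Eriksen, Sorensen, Andersen, Novak. So position 4.

4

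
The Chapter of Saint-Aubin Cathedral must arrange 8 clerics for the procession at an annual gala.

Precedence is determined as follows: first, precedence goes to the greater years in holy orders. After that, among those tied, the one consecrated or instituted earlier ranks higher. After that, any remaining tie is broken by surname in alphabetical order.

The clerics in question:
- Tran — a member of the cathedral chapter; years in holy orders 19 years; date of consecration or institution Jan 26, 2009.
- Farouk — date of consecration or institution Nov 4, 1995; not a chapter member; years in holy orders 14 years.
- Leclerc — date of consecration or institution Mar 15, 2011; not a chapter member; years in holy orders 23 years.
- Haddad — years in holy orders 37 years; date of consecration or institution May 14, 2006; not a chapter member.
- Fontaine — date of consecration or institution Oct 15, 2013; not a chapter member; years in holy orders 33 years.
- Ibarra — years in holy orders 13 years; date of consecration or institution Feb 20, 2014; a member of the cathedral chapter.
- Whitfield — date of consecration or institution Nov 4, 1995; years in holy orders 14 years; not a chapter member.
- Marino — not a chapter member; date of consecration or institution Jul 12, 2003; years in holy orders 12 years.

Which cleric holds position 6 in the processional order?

Whitfield

By years in holy orders (higher first): Haddad (37 years); then Fontaine (33 years); then Leclerc (23 years); then Tran (19 years); then Farouk and Whitfield (both 14 years); then Ibarra (13 years); then Marino (12 years).
Farouk and Whitfield both have date of consecration or institution Nov 4, 1995, so the next rule applies.
Among Farouk and Whitfield, alphabetically by surname: Farouk before Whitfield.
Order: Haddad, Fontaine, Leclerc, Tran, Farouk, Whitfield, Ibarra, Marino.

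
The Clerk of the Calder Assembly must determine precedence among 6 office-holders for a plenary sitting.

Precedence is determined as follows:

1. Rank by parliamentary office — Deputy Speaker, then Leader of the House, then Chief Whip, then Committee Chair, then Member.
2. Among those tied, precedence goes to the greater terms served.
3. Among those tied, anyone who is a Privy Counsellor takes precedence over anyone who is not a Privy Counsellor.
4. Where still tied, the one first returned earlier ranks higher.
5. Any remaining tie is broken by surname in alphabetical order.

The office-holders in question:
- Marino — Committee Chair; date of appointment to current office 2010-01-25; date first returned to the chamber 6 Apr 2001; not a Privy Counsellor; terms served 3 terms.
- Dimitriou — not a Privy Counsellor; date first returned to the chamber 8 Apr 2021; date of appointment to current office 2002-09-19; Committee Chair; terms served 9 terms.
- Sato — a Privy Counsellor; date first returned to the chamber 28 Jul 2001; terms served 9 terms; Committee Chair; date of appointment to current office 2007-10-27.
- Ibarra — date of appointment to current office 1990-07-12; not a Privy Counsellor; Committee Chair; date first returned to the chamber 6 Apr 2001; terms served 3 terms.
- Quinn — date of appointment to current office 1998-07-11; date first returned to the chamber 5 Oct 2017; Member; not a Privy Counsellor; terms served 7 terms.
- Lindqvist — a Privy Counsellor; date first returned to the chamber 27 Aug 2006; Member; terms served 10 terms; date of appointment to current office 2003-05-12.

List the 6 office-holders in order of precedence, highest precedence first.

By parliamentary office: Sato, Dimitriou, Ibarra and Marino (Committee Chair); then Lindqvist and Quinn (Member).
Among Sato, Dimitriou, Ibarra and Marino, by terms served (higher first): Sato and Dimitriou (9 terms) before Ibarra and Marino (3 terms).
Among Sato and Dimitriou, a Privy Counsellor before not a Privy Counsellor: Sato (a Privy Counsellor) before Dimitriou (not a Privy Counsellor).
Ibarra and Marino are each not a Privy Counsellor, so the next rule applies.
Ibarra and Marino both have date first returned to the chamber 6 Apr 2001, so the next rule applies.
Among Ibarra and Marino, alphabetically by surname: Ibarra before Marino.
Among Lindqvist and Quinn, by terms served (higher first): Lindqvist (10 terms) before Quinn (7 terms).
Full order: Sato, Dimitriou, Ibarra, Marino, Lindqvist, Quinn.

Sato, Dimitriou, Ibarra, Marino, Lindqvist, Quinn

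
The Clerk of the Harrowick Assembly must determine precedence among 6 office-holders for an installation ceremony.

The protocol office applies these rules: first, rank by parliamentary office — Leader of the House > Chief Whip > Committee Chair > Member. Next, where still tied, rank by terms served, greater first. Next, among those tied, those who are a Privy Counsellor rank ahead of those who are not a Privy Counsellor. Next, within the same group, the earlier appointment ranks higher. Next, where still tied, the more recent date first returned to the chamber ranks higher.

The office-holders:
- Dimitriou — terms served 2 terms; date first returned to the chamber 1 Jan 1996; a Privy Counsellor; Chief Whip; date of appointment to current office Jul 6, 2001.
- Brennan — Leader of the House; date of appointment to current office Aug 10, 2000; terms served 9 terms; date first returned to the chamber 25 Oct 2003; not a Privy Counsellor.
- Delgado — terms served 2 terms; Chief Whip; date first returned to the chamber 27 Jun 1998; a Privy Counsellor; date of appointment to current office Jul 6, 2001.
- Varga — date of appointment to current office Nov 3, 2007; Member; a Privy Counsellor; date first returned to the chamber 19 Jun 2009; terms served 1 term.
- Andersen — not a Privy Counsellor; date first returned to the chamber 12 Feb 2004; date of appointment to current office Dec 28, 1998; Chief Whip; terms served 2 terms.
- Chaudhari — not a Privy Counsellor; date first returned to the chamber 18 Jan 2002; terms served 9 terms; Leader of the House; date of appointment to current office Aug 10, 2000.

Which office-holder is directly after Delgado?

By parliamentary office: Brennan and Chaudhari (Leader of the House); then Delgado, Dimitriou and Andersen (Chief Whip); then Varga (Member).
Brennan and Chaudhari both have terms served 9 terms, so the next rule applies.
Brennan and Chaudhari are each not a Privy Counsellor, so the next rule applies.
Brennan and Chaudhari both have date of appointment to current office Aug 10, 2000, so the next rule applies.
Among Brennan and Chaudhari, by date first returned to the chamber (later first): Brennan (25 Oct 2003) before Chaudhari (18 Jan 2002).
Delgado, Dimitriou and Andersen all have terms served 2 terms, so the next rule applies.
Among Delgado, Dimitriou and Andersen, a Privy Counsellor before not a Privy Counsellor: Delgado and Dimitriou (a Privy Counsellor) before Andersen (not a Privy Counsellor).
Delgado and Dimitriou both have date of appointment to current office Jul 6, 2001, so the next rule applies.
Among Delgado and Dimitriou, by date first returned to the chamber (later first): Delgado (27 Jun 1998) before Dimitriou (1 Jan 1996).
Order: Brennan, Chaudhari, Delgado, Dimitriou, Andersen, Varga.

Dimitriou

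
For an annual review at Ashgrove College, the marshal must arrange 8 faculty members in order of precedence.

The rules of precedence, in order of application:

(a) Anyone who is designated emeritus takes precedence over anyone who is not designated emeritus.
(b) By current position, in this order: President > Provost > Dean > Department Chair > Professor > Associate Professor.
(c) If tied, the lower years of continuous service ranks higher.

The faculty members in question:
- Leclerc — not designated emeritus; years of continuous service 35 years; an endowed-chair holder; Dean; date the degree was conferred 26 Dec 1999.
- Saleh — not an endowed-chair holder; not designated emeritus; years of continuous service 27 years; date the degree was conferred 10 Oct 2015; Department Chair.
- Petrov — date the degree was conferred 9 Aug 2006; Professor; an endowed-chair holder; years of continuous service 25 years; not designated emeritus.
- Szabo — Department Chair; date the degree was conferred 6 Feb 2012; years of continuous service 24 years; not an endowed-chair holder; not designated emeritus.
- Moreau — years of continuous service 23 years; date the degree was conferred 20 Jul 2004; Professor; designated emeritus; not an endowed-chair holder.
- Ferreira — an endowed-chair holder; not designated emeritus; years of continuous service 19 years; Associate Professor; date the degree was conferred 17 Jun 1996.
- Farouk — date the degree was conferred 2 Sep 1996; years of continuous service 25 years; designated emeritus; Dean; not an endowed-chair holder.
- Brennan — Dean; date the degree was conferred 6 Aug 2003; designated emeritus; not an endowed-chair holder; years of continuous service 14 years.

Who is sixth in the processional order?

Saleh

By the first rule: Brennan, Farouk and Moreau (each designated emeritus); then Leclerc, Szabo, Saleh, Petrov and Ferreira (each not designated emeritus).
Among Brennan, Farouk and Moreau, by current position: Brennan and Farouk (Dean) before Moreau (Professor).
Among Brennan and Farouk, by years of continuous service (lower first): Brennan (14 years) before Farouk (25 years).
Among Leclerc, Szabo, Saleh, Petrov and Ferreira, by current position: Leclerc (Dean) before Szabo and Saleh (Department Chair) before Petrov (Professor) before Ferreira (Associate Professor).
Among Szabo and Saleh, by years of continuous service (lower first): Szabo (24 years) before Saleh (27 years).
Order: Brennan, Farouk, Moreau, Leclerc, Szabo, Saleh, Petrov, Ferreira.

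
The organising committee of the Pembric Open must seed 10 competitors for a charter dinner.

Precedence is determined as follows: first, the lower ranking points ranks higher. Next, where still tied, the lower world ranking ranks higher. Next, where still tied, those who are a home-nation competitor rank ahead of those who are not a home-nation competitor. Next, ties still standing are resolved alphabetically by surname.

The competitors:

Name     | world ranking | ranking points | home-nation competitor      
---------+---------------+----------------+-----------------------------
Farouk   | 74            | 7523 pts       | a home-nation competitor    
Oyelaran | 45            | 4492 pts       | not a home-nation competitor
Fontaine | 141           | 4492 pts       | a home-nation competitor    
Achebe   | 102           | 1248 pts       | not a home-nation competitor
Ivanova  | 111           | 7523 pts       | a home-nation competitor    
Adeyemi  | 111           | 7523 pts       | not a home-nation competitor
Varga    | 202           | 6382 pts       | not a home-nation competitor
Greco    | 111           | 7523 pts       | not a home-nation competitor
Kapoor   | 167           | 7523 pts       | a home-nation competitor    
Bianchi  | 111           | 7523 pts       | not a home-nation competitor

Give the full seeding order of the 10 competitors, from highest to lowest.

By ranking points (lower first): Achebe (1248 pts); then Oyelaran and Fontaine (both 4492 pts); then Varga (6382 pts); then Farouk, Ivanova, Adeyemi, Bianchi, Greco and Kapoor (each 7523 pts).
Among Oyelaran and Fontaine, by world ranking (lower first): Oyelaran (45) before Fontaine (141).
Among Farouk, Ivanova, Adeyemi, Bianchi, Greco and Kapoor, by world ranking (lower first): Farouk (74) before Ivanova, Adeyemi, Bianchi and Greco (111) before Kapoor (167).
Among Ivanova, Adeyemi, Bianchi and Greco, a home-nation competitor before not a home-nation competitor: Ivanova (a home-nation competitor) before Adeyemi, Bianchi and Greco (not a home-nation competitor).
Among Adeyemi, Bianchi and Greco, alphabetically by surname: Adeyemi before Bianchi before Greco.
Full order: Achebe, Oyelaran, Fontaine, Varga, Farouk, Ivanova, Adeyemi, Bianchi, Greco, Kapoor.

Achebe, Oyelaran, Fontaine, Varga, Farouk, Ivanova, Adeyemi, Bianchi, Greco, Kapoor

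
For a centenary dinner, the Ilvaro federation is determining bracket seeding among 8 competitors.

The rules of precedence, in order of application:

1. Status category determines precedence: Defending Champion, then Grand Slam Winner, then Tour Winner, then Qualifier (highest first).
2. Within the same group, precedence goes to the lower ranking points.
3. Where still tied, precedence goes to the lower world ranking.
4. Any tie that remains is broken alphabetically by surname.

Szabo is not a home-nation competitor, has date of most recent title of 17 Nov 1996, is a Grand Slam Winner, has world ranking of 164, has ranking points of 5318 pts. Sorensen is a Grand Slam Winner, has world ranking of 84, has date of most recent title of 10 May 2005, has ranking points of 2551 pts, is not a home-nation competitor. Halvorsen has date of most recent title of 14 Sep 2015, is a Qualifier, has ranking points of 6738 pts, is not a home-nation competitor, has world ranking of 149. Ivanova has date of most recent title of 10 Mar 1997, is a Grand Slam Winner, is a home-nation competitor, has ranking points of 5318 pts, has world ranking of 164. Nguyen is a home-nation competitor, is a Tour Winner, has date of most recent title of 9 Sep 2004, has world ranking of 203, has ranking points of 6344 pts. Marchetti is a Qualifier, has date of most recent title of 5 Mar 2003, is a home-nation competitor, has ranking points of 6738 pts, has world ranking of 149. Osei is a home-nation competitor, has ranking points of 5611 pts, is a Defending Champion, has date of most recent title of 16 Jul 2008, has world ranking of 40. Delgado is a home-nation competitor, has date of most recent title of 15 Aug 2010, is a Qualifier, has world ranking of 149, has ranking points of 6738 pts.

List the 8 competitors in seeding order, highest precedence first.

Osei, Sorensen, Ivanova, Szabo, Nguyen, Delgado, Halvorsen, Marchetti

By status category: Osei (Defending Champion); then Sorensen, Ivanova and Szabo (Grand Slam Winner); then Nguyen (Tour Winner); then Delgado, Halvorsen and Marchetti (Qualifier).
Among Sorensen, Ivanova and Szabo, by ranking points (lower first): Sorensen (2551 pts) before Ivanova and Szabo (5318 pts).
Ivanova and Szabo both have world ranking 164, so the next rule applies.
Among Ivanova and Szabo, alphabetically by surname: Ivanova before Szabo.
Delgado, Halvorsen and Marchetti all have ranking points 6738 pts, so the next rule applies.
Delgado, Halvorsen and Marchetti all have world ranking 149, so the next rule applies.
Among Delgado, Halvorsen and Marchetti, alphabetically by surname: Delgado before Halvorsen before Marchetti.
Full order: Osei, Sorensen, Ivanova, Szabo, Nguyen, Delgado, Halvorsen, Marchetti.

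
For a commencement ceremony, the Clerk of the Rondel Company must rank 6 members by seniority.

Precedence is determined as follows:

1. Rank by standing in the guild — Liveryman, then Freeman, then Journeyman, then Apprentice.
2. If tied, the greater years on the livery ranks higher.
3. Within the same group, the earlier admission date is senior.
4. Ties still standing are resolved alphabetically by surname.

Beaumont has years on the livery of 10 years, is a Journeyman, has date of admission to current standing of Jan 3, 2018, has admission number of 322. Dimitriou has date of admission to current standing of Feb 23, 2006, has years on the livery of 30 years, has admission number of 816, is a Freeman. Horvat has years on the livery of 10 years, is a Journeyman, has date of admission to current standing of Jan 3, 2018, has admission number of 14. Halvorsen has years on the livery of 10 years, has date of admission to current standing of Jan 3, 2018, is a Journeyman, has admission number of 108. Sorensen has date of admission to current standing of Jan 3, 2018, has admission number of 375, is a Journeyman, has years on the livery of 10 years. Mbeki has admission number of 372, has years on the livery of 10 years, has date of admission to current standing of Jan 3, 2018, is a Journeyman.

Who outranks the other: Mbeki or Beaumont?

Beaumont

By standing in the guild: Dimitriou (Freeman); then Beaumont, Halvorsen, Horvat, Mbeki and Sorensen (Journeyman).
Beaumont, Halvorsen, Horvat, Mbeki and Sorensen all have years on the livery 10 years, so the next rule applies.
Beaumont, Halvorsen, Horvat, Mbeki and Sorensen all have date of admission to current standing Jan 3, 2018, so the next rule applies.
Among Beaumont, Halvorsen, Horvat, Mbeki and Sorensen, alphabetically by surname: Beaumont before Halvorsen before Horvat before Mbeki before Sorensen.
So Beaumont takes precedence.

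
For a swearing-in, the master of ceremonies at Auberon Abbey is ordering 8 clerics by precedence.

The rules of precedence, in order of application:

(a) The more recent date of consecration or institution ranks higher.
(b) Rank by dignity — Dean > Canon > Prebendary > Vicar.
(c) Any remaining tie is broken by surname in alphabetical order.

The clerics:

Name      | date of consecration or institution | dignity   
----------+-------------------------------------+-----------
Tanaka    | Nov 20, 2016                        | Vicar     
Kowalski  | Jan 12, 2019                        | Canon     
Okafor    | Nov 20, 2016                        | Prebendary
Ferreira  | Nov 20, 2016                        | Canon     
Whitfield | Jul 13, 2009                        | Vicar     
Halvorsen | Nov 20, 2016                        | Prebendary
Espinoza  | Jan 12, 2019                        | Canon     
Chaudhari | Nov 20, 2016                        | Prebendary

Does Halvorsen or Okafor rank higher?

By date of consecration or institution (later first): Espinoza and Kowalski (both Jan 12, 2019); then Ferreira, Chaudhari, Halvorsen, Okafor and Tanaka (each Nov 20, 2016); then Whitfield (Jul 13, 2009).
Espinoza and Kowalski are each Canon, so the next rule applies.
Among Espinoza and Kowalski, alphabetically by surname: Espinoza before Kowalski.
Among Ferreira, Chaudhari, Halvorsen, Okafor and Tanaka, by dignity: Ferreira (Canon) before Chaudhari, Halvorsen and Okafor (Prebendary) before Tanaka (Vicar).
Among Chaudhari, Halvorsen and Okafor, alphabetically by surname: Chaudhari before Halvorsen before Okafor.
So Halvorsen takes precedence.

Halvorsen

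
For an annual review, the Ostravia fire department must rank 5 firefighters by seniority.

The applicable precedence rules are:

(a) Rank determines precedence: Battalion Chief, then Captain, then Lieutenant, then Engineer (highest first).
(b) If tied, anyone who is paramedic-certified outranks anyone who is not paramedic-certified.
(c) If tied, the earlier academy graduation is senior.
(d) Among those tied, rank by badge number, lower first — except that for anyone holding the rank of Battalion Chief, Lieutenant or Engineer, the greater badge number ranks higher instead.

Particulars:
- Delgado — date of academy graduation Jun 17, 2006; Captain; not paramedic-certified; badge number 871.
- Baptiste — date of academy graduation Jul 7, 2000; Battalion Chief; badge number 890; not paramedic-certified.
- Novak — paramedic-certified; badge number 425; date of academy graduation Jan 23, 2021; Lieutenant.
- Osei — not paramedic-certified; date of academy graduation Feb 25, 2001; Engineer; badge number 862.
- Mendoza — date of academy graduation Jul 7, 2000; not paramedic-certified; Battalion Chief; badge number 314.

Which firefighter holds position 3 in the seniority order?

By rank: Baptiste and Mendoza (Battalion Chief); then Delgado (Captain); then Novak (Lieutenant); then Osei (Engineer).
Baptiste and Mendoza are each not paramedic-certified, so the next rule applies.
Baptiste and Mendoza both have date of academy graduation Jul 7, 2000, so the next rule applies.
Among Baptiste and Mendoza, by badge number (higher first) (reversed rule for this group): Baptiste (890) before Mendoza (314).
Order: Baptiste, Mendoza, Delgado, Novak, Osei.

Delgado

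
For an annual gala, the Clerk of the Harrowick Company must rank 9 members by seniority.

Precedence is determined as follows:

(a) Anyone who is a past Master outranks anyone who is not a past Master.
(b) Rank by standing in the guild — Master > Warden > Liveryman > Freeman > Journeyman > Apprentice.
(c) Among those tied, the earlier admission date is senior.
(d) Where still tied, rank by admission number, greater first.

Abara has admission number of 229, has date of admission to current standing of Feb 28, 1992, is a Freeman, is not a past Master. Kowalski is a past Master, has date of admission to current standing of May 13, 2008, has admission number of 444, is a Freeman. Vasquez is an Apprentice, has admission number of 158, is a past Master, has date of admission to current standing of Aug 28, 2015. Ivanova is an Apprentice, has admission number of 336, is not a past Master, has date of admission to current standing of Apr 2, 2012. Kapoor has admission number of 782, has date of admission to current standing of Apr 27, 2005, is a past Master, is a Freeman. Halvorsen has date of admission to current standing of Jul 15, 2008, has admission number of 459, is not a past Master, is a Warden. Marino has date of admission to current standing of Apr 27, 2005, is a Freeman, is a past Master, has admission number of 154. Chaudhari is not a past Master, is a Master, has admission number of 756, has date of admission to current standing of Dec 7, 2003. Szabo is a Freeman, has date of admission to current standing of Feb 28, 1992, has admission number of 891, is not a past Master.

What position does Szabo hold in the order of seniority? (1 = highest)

By the first rule: Kapoor, Marino, Kowalski and Vasquez (each a past Master); then Chaudhari, Halvorsen, Szabo, Abara and Ivanova (each not a past Master).
Among Kapoor, Marino, Kowalski and Vasquez, by standing in the guild: Kapoor, Marino and Kowalski (Freeman) before Vasquez (Apprentice).
Among Kapoor, Marino and Kowalski, by date of admission to current standing (earlier first): Kapoor and Marino (Apr 27, 2005) before Kowalski (May 13, 2008).
Among Kapoor and Marino, by admission number (higher first): Kapoor (782) before Marino (154).
Among Chaudhari, Halvorsen, Szabo, Abara and Ivanova, by standing in the guild: Chaudhari (Master) before Halvorsen (Warden) before Szabo and Abara (Freeman) before Ivanova (Apprentice).
Szabo and Abara both have date of admission to current standing Feb 28, 1992, so the next rule applies.
Among Szabo and Abara, by admission number (higher first): Szabo (891) before Abara (229).
Order: Kapoor, Marino, Kowalski, Vasquez, Chaudhari, Halvorsen, Szabo, Abara, Ivanova. So position 7.

7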